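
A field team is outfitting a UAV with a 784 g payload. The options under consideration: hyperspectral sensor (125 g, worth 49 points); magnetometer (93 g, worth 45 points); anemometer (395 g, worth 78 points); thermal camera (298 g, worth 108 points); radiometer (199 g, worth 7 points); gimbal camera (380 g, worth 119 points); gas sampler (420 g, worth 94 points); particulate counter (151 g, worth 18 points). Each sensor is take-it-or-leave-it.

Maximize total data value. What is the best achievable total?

272

Ranking by ratio (data value/g): magnetometer 0.48, hyperspectral sensor 0.39, thermal camera 0.36, gimbal camera 0.31.
The ratio heuristic lands on hyperspectral sensor + magnetometer + thermal camera + particulate counter (220) but leaves 117 g idle.
Dropping hyperspectral sensor and particulate counter frees 276 g; slotting in gimbal camera (380 g) lifts the total to 272 at 771 g.
Runner-up hyperspectral sensor + magnetometer + gimbal camera + particulate counter tops out at 231.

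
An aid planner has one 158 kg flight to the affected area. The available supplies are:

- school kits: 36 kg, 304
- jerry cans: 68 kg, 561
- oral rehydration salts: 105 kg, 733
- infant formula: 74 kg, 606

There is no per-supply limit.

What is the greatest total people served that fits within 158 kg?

1216

The ratio ordering already packs tightly: 4×school kits, 144 kg, 1216.
That's the maximum — no swap from here does better than 1216.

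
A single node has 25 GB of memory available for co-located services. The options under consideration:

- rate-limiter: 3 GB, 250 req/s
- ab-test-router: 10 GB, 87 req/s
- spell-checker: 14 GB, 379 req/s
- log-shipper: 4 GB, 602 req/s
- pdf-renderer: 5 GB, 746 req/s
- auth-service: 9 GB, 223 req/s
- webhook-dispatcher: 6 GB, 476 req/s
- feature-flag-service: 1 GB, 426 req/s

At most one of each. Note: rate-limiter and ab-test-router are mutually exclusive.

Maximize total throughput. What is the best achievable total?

2500

Rate-limiter + log-shipper + pdf-renderer + webhook-dispatcher + feature-flag-service uses 19 of the 25 GB and totals 2500.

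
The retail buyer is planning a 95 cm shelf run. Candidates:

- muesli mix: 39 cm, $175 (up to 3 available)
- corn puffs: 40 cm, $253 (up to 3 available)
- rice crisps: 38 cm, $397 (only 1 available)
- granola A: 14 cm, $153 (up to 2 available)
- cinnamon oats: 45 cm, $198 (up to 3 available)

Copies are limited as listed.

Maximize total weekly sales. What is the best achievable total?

803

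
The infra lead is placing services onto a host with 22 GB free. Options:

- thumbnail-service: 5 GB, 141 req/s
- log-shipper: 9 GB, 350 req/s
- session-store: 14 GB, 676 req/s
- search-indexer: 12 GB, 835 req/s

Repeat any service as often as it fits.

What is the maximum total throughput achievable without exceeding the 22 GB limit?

1185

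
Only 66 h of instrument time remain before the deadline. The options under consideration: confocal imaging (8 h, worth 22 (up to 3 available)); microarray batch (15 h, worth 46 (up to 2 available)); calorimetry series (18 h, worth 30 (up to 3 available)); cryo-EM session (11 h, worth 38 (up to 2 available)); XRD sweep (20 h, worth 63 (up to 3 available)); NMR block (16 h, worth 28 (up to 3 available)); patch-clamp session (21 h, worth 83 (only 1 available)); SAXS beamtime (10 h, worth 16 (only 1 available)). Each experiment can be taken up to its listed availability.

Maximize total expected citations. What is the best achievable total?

227

The ratio heuristic lands on 2×cryo-EM session + XRD sweep + patch-clamp session (222) but leaves 3 h idle.
The 20 h tied up in XRD sweep is better spent on confocal imaging + microarray batch — total rises to 227 (66 h).
Nothing else within 66 h beats 227.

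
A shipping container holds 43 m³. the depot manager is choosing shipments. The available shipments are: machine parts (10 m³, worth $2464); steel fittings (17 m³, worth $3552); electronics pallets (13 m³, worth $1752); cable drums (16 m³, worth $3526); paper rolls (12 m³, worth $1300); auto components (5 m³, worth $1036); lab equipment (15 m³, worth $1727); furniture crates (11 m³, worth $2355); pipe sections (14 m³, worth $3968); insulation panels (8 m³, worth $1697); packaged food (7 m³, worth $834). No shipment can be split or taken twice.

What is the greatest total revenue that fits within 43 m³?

10484

Density check — pipe sections 283.43, machine parts 246.40, cable drums 220.38, furniture crates 214.09 are the best per m³.
A density-first pass picks machine parts + cable drums + pipe sections — 9958 at 40 m³.
Replace cable drums with furniture crates + insulation panels: the trade gains 526 net, giving 10484 at 43 m³.
Next best is cable drums + auto components + pipe sections + insulation panels at 10227 (43 m³) — short by 257.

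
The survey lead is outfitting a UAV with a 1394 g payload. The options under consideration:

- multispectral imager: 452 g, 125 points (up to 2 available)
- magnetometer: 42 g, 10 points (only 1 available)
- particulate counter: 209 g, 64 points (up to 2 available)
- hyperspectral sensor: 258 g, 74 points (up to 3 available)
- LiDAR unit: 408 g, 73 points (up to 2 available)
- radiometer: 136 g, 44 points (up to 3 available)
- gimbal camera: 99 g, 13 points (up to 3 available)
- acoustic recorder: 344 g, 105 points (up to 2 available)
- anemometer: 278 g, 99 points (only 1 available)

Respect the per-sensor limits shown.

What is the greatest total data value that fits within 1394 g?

Density check — anemometer 0.36, radiometer 0.32, particulate counter 0.31, acoustic recorder 0.31 are the best per g.
A density-first pass picks 2×particulate counter + hyperspectral sensor + 3×radiometer + anemometer — 433 at 1362 g.
The 676 g tied up in 2×particulate counter and hyperspectral sensor is better spent on 2×acoustic recorder — total rises to 441 (1374 g).
Nothing else within 1394 g beats 441.

441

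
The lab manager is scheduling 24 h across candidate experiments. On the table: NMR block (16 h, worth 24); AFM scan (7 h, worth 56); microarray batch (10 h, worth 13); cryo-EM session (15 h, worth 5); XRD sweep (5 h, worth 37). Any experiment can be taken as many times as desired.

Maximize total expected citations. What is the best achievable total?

A density-first pass picks 3×AFM scan — 168 at 21 h.
Replace AFM scan with 2×XRD sweep: the trade gains 18 net, giving 186 at 24 h.

186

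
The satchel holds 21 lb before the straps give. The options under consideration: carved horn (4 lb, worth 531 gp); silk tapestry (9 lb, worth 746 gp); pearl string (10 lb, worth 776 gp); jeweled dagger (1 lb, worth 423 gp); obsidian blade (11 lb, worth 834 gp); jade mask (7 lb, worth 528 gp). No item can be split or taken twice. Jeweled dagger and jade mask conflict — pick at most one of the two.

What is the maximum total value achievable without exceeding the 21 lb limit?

Taking silk tapestry + jeweled dagger + obsidian blade: 21 lb used, 2003 in value.
The closest alternative, silk tapestry + pearl string + jeweled dagger, reaches only 1945.

2003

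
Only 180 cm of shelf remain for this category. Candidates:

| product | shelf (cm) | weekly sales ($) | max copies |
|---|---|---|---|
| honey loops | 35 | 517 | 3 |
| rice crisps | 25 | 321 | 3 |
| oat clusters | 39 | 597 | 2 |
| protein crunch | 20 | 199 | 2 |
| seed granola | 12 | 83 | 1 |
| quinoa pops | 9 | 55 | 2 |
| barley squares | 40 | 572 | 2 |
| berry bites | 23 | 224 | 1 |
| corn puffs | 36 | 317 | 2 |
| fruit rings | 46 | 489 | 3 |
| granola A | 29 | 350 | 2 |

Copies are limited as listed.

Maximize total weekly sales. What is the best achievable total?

Filling by ratio: 2×honey loops + rice crisps + 2×oat clusters for 2549, with 7 cm left unused.
Replace honey loops with barley squares: the trade gains 55 net, giving 2604 at 178 cm.
Nothing else within 180 cm beats 2604.

2604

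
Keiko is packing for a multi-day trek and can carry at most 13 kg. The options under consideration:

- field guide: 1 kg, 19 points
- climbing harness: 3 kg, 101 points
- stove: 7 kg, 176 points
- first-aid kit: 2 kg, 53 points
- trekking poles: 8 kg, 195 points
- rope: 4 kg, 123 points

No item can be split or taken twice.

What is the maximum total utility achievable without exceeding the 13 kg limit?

352

Filling by ratio: field guide + climbing harness + first-aid kit + rope for 296, with 3 kg left unused.
Replace field guide and climbing harness with stove: the trade gains 56 net, giving 352 at 13 kg.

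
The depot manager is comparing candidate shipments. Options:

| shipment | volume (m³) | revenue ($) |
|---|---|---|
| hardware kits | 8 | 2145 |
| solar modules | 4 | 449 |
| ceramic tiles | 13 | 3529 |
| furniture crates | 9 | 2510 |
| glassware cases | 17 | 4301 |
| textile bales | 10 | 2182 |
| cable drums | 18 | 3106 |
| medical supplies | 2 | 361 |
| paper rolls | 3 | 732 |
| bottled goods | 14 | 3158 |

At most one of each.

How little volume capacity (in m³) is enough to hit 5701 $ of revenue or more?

22

Look for the lowest-volume combination reaching 5701.
ceramic tiles + furniture crates: 6039 revenue at 22 m³.
No combination under 22 m³ hits 5701.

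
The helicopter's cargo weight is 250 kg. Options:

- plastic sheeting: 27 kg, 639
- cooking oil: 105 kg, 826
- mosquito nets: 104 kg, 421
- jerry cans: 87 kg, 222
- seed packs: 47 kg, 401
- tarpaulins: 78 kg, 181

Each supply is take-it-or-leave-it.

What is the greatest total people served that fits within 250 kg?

1886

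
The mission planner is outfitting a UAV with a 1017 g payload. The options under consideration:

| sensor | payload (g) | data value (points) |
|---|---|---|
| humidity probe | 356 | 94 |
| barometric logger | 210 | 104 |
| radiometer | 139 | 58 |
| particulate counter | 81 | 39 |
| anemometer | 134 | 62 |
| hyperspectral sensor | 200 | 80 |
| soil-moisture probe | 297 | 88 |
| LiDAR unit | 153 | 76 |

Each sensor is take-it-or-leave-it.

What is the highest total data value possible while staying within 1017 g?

427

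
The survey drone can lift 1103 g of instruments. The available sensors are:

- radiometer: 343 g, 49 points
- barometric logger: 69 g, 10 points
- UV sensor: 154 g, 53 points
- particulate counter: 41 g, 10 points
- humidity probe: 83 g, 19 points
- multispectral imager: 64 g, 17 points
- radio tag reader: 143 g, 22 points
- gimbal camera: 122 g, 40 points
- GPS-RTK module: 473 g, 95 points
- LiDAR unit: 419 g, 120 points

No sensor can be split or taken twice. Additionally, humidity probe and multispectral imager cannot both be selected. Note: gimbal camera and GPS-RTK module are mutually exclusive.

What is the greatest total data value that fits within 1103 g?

279

Taking radiometer + UV sensor + multispectral imager + gimbal camera + LiDAR unit: 1102 g used, 279 in data value.
Next best is UV sensor + particulate counter + GPS-RTK module + LiDAR unit at 278 (1087 g) — short by 1.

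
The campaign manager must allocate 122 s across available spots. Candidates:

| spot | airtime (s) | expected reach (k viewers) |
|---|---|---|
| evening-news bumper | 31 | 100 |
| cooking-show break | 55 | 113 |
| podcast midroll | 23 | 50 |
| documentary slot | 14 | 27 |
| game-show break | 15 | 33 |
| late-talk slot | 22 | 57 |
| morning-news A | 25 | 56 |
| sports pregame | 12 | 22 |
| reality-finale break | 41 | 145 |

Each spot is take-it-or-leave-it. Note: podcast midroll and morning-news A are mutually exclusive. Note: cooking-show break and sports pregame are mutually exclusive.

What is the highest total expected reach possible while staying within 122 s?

The ratio ordering already packs tightly: evening-news bumper + late-talk slot + morning-news A + reality-finale break, 119 s, 358.
The spare 3 s is too small for any remaining spot, and no feasible exchange beats 358.

358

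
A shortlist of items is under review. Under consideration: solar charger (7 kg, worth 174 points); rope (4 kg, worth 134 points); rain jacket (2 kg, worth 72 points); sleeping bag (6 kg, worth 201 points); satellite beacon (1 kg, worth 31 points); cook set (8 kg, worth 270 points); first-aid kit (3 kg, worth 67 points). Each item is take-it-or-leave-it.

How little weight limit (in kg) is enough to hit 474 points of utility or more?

Need the lightest bundle worth ≥ 474.
Taking rope + rain jacket + cook set gives 476 (≥ 474) for 14 kg.
No combination under 14 kg hits 474.

14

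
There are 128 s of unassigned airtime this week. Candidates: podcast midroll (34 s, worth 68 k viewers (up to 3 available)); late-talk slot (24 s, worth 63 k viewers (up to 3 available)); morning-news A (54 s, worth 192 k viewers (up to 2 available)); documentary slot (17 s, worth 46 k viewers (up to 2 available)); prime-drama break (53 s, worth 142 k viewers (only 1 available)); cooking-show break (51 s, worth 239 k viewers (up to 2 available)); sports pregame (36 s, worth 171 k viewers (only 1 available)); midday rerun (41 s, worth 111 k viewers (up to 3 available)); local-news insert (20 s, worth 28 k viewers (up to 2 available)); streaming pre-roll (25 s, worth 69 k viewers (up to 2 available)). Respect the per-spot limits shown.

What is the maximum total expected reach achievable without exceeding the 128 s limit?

Filling by ratio: cooking-show break + sports pregame + streaming pre-roll for 479, with 16 s left unused.
The 36 s tied up in sports pregame is better spent on cooking-show break — total rises to 547 (127 s).

547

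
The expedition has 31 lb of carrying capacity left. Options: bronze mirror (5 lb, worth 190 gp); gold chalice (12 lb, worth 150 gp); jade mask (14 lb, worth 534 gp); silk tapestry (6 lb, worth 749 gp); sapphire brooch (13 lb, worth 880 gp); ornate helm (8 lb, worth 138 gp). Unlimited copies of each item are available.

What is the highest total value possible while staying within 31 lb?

By value per lb: silk tapestry 124.83, sapphire brooch 67.69, jade mask 38.14, bronze mirror 38.00 lead.
Best packing: 5×silk tapestry — 30 lb, 3745 total.
Nothing else within 31 lb beats 3745.

3745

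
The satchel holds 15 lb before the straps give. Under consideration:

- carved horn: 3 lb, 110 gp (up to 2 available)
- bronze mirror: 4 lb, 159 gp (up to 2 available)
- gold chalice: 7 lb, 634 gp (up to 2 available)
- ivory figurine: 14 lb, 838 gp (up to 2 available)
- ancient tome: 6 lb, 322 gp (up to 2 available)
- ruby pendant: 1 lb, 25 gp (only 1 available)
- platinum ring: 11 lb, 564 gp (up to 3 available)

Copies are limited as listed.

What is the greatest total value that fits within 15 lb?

2×gold chalice + ruby pendant uses 15 of the 15 lb and totals 1293.
That's the maximum — no swap from here does better than 1293.

1293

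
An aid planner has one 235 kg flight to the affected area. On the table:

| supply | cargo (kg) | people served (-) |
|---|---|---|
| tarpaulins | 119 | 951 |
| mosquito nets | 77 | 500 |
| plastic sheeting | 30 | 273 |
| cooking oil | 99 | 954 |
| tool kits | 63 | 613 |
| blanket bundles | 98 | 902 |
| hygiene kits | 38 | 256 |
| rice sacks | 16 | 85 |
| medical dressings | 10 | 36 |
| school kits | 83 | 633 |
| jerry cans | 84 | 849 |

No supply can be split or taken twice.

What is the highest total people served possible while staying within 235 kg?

By people served per kg: jerry cans 10.11, tool kits 9.73, cooking oil 9.64, blanket bundles 9.20 lead.
Filling by ratio: plastic sheeting + tool kits + hygiene kits + rice sacks + jerry cans for 2076, with 4 kg left unused.
Dropping tool kits and hygiene kits frees 101 kg; slotting in cooking oil (99 kg) lifts the total to 2161 at 229 kg.

2161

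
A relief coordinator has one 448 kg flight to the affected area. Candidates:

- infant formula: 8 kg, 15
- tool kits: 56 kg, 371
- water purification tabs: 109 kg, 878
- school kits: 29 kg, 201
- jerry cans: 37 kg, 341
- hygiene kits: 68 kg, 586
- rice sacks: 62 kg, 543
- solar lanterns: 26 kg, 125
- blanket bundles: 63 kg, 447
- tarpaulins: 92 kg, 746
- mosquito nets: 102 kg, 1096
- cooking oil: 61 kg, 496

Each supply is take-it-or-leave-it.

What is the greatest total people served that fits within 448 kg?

Density check — mosquito nets 10.75, jerry cans 9.22, rice sacks 8.76, hygiene kits 8.62 are the best per kg.
Greedy by ratio would take jerry cans + hygiene kits + rice sacks + solar lanterns + tarpaulins + mosquito nets + cooking oil: 448 kg used, total 3933.
Dropping solar lanterns and tarpaulins frees 118 kg; slotting in infant formula + water purification tabs (117 kg) lifts the total to 3955 at 447 kg.
No other feasible combination exceeds 3955.

3955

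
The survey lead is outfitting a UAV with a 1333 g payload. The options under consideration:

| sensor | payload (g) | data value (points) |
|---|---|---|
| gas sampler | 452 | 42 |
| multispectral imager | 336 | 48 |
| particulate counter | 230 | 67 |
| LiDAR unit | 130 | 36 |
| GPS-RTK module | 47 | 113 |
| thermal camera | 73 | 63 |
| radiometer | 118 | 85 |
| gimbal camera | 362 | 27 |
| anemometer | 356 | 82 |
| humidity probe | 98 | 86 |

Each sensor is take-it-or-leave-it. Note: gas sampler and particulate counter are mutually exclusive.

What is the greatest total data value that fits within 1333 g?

544

Density check — GPS-RTK module 2.40, humidity probe 0.88, thermal camera 0.86, radiometer 0.72 are the best per g.
A density-first pass picks particulate counter + LiDAR unit + GPS-RTK module + thermal camera + radiometer + anemometer + humidity probe — 532 at 1052 g.
Replace LiDAR unit with multispectral imager: the trade gains 12 net, giving 544 at 1258 g.
Runner-up particulate counter + LiDAR unit + GPS-RTK module + thermal camera + radiometer + anemometer + humidity probe tops out at 532.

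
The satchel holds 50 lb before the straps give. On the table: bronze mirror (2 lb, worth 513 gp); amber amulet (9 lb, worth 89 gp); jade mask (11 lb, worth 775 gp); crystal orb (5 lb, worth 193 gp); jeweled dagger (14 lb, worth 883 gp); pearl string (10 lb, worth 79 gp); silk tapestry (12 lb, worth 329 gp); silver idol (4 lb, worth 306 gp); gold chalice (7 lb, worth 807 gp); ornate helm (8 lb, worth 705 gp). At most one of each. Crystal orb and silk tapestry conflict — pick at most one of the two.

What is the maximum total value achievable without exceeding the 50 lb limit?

3989

By value per lb: bronze mirror 256.50, gold chalice 115.29, ornate helm 88.12 lead.
Bronze mirror + jade mask + jeweled dagger + silver idol + gold chalice + ornate helm uses 46 of the 50 lb and totals 3989.
An exhaustive check of the 1024 subsets confirms 3989.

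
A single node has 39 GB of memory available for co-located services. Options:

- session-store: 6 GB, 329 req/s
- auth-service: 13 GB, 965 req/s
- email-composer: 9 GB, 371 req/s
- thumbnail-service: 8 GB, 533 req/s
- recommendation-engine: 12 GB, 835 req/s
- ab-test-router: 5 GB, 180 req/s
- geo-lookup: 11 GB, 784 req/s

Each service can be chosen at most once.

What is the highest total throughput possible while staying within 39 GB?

2662

Ranking by ratio (throughput/GB): auth-service 74.23, geo-lookup 71.27, recommendation-engine 69.58.
Taking the top-ratio services first gives auth-service + recommendation-engine + geo-lookup for 2584 (36 GB).
Replace geo-lookup with session-store + thumbnail-service: the trade gains 78 net, giving 2662 at 39 GB.
An exhaustive check of the 128 subsets confirms 2662.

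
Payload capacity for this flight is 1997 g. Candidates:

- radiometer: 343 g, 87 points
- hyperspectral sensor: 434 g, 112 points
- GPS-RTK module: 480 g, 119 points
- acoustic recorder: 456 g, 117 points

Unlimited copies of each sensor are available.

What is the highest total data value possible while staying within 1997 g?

Density check — hyperspectral sensor 0.26, acoustic recorder 0.26, radiometer 0.25 are the best per g.
Greedy by ratio would take 4×hyperspectral sensor: 1736 g used, total 448.
Dropping hyperspectral sensor frees 434 g; slotting in 2×radiometer (686 g) lifts the total to 510 at 1988 g.
Nothing else within 1997 g beats 510.

510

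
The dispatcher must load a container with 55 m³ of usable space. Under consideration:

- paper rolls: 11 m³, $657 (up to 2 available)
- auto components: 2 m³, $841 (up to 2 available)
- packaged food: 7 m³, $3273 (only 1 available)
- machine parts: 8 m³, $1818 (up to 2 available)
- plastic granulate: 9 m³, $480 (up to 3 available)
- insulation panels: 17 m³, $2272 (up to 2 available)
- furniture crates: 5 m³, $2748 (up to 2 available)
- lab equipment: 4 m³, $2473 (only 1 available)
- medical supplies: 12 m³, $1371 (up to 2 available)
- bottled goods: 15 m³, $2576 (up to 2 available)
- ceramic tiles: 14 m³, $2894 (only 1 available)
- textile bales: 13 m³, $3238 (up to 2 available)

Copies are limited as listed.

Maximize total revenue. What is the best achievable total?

Taking the top-ratio shipments first gives 2×auto components + packaged food + 2×furniture crates + lab equipment + 2×textile bales for 19400 (51 m³).
Dropping textile bales frees 13 m³; slotting in 2×machine parts (16 m³) lifts the total to 19798 at 54 m³.

19798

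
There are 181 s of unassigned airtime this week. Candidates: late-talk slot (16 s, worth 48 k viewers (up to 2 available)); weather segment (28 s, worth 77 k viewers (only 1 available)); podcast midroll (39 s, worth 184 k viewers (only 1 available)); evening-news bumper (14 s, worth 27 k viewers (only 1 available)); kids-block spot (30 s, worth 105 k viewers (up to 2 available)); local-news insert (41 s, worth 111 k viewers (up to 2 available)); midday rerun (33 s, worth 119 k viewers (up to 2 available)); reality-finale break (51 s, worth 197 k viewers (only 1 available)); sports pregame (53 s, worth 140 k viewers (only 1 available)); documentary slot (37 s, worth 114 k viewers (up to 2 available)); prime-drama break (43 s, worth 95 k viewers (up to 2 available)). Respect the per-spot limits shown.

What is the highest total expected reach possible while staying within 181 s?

The ratio heuristic lands on late-talk slot + podcast midroll + 2×midday rerun + reality-finale break (667) but leaves 9 s idle.
The 49 s tied up in late-talk slot and midday rerun is better spent on weather segment + kids-block spot — total rises to 682 (181 s).
No other feasible combination exceeds 682.

682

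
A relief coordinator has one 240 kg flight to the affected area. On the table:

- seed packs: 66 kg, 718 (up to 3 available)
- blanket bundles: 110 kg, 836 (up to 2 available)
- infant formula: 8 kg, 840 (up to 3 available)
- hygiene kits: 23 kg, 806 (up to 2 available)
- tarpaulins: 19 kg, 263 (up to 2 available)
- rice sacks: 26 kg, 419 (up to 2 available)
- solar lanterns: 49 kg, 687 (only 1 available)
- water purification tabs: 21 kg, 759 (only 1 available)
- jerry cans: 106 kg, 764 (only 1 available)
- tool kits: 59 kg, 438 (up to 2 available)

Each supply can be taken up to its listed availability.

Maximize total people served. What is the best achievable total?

6942

Taking 3×infant formula + 2×hygiene kits + 2×tarpaulins + 2×rice sacks + solar lanterns + water purification tabs: 230 kg used, 6942 in people served.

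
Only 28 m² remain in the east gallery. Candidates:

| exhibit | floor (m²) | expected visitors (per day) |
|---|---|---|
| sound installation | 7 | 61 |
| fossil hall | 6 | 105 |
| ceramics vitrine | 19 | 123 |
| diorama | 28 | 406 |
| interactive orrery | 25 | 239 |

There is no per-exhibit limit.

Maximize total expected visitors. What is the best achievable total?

Ranking by ratio (expected visitors/m²): fossil hall 17.50, diorama 14.50, interactive orrery 9.56, sound installation 8.71.
4×fossil hall uses 24 of the 28 m² and totals 420.
Every other selection either busts 28 m² or fails to beat 420.

420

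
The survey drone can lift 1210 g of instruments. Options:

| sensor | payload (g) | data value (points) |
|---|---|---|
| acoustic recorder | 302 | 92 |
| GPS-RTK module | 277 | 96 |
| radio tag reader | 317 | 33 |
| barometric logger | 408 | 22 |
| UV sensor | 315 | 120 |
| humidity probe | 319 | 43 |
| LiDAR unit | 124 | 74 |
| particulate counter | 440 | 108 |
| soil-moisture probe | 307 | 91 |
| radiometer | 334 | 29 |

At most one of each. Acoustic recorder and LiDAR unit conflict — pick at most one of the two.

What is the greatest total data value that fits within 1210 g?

Best packing: acoustic recorder + GPS-RTK module + UV sensor + soil-moisture probe — 1201 g, 399 total.
That's the maximum — no feasible swap from here does better than 399.

399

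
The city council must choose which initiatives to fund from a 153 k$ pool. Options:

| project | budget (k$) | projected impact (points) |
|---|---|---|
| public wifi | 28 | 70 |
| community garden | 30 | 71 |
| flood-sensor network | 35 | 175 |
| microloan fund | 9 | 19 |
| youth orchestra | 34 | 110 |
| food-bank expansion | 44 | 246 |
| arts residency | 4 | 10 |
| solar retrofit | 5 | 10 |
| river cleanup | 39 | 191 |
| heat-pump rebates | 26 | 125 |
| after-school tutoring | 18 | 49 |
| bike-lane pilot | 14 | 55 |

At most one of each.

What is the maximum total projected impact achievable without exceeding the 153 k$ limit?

757

Ranking by ratio (projected impact/k$): food-bank expansion 5.59, flood-sensor network 5.00, river cleanup 4.90, heat-pump rebates 4.81.
Flood-sensor network + food-bank expansion + arts residency + solar retrofit + river cleanup + heat-pump rebates uses 153 of the 153 k$ and totals 757.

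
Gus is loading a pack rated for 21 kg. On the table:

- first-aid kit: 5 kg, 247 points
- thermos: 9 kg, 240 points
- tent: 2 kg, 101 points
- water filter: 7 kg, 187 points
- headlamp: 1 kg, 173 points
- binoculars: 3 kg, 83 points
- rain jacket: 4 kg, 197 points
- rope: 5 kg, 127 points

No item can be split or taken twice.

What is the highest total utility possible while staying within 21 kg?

958

Density check — headlamp 173.00, tent 50.50, first-aid kit 49.40 are the best per kg.
Greedy by ratio would take first-aid kit + tent + headlamp + binoculars + rain jacket + rope: 20 kg used, total 928.
The 8 kg tied up in binoculars and rope is better spent on thermos — total rises to 958 (21 kg).
Next best is first-aid kit + tent + headlamp + binoculars + rain jacket + rope at 928 (20 kg) — short by 30.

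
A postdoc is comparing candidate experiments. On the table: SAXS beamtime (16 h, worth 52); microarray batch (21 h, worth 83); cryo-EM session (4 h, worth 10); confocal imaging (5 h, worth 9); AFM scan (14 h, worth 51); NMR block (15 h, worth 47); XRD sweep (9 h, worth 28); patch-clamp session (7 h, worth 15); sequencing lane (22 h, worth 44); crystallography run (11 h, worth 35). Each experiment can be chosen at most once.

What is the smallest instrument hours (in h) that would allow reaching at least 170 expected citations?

48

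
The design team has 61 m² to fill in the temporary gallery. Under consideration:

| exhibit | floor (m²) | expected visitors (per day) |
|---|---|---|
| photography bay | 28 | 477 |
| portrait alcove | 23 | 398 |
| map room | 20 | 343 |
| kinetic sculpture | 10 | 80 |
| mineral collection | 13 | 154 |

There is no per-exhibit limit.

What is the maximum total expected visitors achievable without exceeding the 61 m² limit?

1029

Taking the top-ratio exhibits first gives 2×portrait alcove + mineral collection for 950 (59 m²).
The 59 m² tied up in 2×portrait alcove and mineral collection is better spent on 3×map room — total rises to 1029 (60 m²).
Every other selection either busts 61 m² or fails to beat 1029.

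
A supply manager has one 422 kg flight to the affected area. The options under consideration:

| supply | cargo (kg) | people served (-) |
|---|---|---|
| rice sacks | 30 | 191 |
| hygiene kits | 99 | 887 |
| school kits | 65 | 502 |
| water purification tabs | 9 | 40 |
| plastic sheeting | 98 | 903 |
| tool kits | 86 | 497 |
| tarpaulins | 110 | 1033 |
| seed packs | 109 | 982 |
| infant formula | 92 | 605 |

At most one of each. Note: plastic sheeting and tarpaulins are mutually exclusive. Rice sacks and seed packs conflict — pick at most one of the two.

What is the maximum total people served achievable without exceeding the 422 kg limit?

3547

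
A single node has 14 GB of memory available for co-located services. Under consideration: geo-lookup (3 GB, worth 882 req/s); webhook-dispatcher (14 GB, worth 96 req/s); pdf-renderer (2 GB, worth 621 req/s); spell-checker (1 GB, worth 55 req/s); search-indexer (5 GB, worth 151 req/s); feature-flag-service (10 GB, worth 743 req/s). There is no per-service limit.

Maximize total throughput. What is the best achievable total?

7×pdf-renderer uses 14 of the 14 GB and totals 4347.
Every other selection either busts 14 GB or fails to beat 4347.

4347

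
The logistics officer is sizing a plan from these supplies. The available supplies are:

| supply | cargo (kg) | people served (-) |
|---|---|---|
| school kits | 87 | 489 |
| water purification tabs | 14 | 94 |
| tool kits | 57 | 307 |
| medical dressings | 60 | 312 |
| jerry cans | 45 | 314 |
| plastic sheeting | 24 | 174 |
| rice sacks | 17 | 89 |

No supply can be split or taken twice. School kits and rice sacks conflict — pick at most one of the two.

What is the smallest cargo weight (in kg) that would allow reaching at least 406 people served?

Need the lightest bundle worth ≥ 406.
Taking water purification tabs + jerry cans gives 408 (≥ 406) for 59 kg.
No combination under 59 kg hits 406.

59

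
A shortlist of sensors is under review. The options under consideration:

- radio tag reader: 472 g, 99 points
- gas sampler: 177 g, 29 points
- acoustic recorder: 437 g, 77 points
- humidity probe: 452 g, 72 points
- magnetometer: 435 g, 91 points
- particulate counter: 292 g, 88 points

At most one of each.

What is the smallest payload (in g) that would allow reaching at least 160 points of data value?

Look for the lowest-payload combination reaching 160.
magnetometer + particulate counter reaches 179 using 727 g.
No combination under 727 g hits 160.

727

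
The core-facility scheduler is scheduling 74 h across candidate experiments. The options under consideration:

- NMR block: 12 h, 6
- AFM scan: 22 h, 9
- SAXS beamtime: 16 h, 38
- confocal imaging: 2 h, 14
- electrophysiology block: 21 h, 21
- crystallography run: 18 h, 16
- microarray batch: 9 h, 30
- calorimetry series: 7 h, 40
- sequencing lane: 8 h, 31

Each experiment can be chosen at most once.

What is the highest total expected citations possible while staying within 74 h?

175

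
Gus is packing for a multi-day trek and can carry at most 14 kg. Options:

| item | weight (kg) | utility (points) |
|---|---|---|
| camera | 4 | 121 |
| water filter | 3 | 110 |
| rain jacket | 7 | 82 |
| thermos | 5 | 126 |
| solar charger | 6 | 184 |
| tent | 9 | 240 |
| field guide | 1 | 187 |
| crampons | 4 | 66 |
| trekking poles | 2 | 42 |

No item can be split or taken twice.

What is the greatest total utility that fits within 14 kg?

Camera + water filter + solar charger + field guide uses 14 of the 14 kg and totals 602.
Runner-up camera + tent + field guide tops out at 548.

602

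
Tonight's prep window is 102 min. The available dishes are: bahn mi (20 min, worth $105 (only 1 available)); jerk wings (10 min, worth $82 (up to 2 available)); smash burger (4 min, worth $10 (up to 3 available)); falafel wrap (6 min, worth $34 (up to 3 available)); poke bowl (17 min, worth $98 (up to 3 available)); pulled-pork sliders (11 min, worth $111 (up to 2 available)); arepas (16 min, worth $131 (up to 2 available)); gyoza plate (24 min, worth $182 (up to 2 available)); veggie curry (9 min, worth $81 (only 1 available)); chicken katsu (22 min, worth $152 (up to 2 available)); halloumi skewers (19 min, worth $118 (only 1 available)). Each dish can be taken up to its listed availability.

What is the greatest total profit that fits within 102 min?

848

Density check — pulled-pork sliders 10.09, veggie curry 9.00, jerk wings 8.20 are the best per min.
Taking the top-ratio dishes first gives 2×jerk wings + 2×pulled-pork sliders + 2×arepas + veggie curry + halloumi skewers for 847 (102 min).
The 48 min tied up in 2×jerk wings and veggie curry and halloumi skewers is better spent on 2×gyoza plate — total rises to 848 (102 min).
That's the maximum — no swap from here does better than 848.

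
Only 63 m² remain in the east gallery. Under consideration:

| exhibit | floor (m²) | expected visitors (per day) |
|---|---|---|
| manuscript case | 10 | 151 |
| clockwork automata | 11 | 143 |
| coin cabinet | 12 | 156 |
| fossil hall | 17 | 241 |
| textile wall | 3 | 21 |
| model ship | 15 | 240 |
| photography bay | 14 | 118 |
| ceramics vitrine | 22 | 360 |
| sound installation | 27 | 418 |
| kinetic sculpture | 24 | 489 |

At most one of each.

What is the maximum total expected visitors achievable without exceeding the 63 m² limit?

1090

Filling by ratio: model ship + ceramics vitrine + kinetic sculpture for 1089, with 2 m² left unused.
The 15 m² tied up in model ship is better spent on fossil hall — total rises to 1090 (63 m²).
An exhaustive check of the 1024 subsets confirms 1090.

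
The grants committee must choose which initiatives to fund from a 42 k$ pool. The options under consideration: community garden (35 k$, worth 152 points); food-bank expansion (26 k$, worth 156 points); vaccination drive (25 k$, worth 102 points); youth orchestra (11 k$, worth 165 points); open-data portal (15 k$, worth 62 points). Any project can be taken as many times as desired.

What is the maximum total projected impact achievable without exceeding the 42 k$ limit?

Taking 3×youth orchestra: 33 k$ used, 495 in projected impact.
Nothing else within 42 k$ beats 495.

495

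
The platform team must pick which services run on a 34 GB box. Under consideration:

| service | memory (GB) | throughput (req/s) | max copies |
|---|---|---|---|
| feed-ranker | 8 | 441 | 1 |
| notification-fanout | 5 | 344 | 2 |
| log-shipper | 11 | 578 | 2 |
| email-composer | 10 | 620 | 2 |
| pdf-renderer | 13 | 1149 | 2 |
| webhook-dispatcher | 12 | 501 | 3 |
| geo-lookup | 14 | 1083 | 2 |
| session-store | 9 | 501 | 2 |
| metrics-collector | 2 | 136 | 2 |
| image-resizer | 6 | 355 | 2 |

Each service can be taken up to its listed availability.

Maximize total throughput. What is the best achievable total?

Density check — pdf-renderer 88.38, geo-lookup 77.36, notification-fanout 68.80 are the best per GB.
The ratio heuristic lands on notification-fanout + 2×pdf-renderer + metrics-collector (2778) but leaves 1 GB idle.
Dropping notification-fanout frees 5 GB; slotting in image-resizer (6 GB) lifts the total to 2789 at 34 GB.
That's the maximum — no swap from here does better than 2789.

2789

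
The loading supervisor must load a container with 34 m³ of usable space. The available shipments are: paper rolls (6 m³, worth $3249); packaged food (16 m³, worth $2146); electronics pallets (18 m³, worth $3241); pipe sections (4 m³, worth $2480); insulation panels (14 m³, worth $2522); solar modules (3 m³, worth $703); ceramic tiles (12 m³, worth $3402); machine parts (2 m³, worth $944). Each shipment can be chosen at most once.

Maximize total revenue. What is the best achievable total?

10778

Density check — pipe sections 620.00, paper rolls 541.50, machine parts 472.00 are the best per m³.
Paper rolls + pipe sections + solar modules + ceramic tiles + machine parts uses 27 of the 34 m³ and totals 10778.
Runner-up paper rolls + electronics pallets + pipe sections + solar modules + machine parts tops out at 10617.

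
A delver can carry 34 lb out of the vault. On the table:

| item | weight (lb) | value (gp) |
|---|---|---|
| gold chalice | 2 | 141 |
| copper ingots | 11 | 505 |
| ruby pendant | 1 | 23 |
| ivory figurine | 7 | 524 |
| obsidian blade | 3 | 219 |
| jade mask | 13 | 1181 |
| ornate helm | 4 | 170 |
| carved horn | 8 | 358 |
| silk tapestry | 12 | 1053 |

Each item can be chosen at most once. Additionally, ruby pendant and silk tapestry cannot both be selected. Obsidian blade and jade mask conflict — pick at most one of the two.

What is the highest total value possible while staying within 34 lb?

2899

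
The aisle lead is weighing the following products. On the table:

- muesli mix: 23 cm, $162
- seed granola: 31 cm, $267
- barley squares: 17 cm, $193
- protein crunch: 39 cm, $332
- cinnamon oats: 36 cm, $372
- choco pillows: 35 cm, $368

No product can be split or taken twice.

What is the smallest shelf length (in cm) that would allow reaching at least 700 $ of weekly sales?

71

Need the lightest bundle worth ≥ 700.
cinnamon oats + choco pillows reaches 740 using 71 cm.
Any bundle with less than 71 cm falls short of 700.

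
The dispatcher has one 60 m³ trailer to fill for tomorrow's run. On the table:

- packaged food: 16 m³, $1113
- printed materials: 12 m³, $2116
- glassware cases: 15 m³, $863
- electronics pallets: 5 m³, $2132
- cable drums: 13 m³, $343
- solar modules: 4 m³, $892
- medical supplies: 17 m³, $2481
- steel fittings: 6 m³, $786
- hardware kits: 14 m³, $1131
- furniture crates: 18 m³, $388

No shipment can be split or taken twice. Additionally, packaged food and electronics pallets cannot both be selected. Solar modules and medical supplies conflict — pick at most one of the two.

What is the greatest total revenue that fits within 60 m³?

Printed materials + electronics pallets + medical supplies + steel fittings + hardware kits uses 54 of the 60 m³ and totals 8646.
That's the maximum — no feasible swap from here does better than 8646.

8646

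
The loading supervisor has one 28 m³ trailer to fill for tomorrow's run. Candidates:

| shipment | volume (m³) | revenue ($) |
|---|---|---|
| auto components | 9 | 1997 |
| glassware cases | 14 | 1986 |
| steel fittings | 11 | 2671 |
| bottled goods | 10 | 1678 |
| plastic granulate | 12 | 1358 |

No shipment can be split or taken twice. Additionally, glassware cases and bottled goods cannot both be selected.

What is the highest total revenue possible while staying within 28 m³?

Auto components + steel fittings uses 20 of the 28 m³ and totals 4668.

4668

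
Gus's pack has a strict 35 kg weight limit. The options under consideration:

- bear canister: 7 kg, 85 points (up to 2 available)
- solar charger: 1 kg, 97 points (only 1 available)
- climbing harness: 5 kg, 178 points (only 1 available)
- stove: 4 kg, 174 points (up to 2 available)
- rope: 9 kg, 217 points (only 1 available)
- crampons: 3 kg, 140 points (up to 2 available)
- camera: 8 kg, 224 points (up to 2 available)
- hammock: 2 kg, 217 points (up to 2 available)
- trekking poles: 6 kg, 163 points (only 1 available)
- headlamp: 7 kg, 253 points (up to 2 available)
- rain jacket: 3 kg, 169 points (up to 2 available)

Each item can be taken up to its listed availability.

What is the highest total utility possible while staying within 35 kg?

1829

Filling by ratio: solar charger + 2×stove + 2×crampons + 2×hammock + headlamp + 2×rain jacket for 1750, with 3 kg left unused.
Replace stove with headlamp: the trade gains 79 net, giving 1829 at 35 kg.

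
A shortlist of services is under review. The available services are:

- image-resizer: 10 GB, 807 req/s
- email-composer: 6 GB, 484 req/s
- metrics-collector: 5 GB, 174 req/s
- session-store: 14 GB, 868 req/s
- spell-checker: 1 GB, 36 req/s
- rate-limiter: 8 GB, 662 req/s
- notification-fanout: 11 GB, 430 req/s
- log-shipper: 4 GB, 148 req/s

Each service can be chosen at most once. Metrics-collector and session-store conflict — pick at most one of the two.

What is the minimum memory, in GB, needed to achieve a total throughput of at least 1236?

16

Need the lightest bundle worth ≥ 1236.
Taking image-resizer + email-composer gives 1291 (≥ 1236) for 16 GB.
Any bundle with less than 16 GB falls short of 1236.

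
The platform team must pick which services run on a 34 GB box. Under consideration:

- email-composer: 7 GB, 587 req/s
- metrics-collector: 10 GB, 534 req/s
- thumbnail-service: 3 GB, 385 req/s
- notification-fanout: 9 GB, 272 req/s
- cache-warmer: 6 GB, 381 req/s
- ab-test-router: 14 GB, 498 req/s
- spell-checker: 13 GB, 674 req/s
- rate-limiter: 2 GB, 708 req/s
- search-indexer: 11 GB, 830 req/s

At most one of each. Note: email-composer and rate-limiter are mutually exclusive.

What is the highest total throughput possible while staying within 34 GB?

2838

Ranking by ratio (throughput/GB): rate-limiter 354.00, thumbnail-service 128.33, email-composer 83.86.
Metrics-collector + thumbnail-service + cache-warmer + rate-limiter + search-indexer uses 32 of the 34 GB and totals 2838.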